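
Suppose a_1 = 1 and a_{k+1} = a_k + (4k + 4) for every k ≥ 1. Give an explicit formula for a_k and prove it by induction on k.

Claim: a_k = 2k^2 + 2k − 3.

Base case: a_1 = 1, and 2·1^2 + 2·1 − 3 = 1.
Assume a_m = 2m^2 + 2m − 3.
Then a_{m+1} = a_m + (4m + 4) = (2m^2 + 2m − 3) + (4m + 4) = 2m^2 + 6m + 1,
and 2·(m+1)^2 + 2·(m+1) − 3 = 2m^2 + 6m + 1.
This completes the inductive step, so a_k = 2k^2 + 2k − 3 for all k ≥ 1.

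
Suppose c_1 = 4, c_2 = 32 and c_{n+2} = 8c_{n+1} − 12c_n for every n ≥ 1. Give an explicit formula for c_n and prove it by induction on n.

Claim: c_n = 6^n − 2^n.

Base cases: c_1 = 4 and 6^1 − 2^1 = 4; c_2 = 32 and 6^2 − 2^2 = 32.
Assume c_j = 6^j − 2^j for all 1 ≤ j ≤ k, where k ≥ 2.
Then c_{k+1} = 8c_k − 12c_{k−1} = 8·(6^k − 2^k) − 12·(6^{k−1} − 2^{k−1}) = (8·6 − 12)6^{k−1} − (8·2 − 12)2^{k−1} = 36·6^{k−1} − 4·2^{k−1} = 6^{k+1} − 2^{k+1}.
So the formula holds for k+1, and by strong induction c_n = 6^n − 2^n for all n ≥ 1.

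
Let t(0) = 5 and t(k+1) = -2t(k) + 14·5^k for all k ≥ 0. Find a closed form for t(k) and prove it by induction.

Claim: t(k) = 3·(-2)^k + 2·5^k.

Base case: t(0) = 5, and 3·(-2)^0 + 2·5^0 = 3 + 2 = 5.
Assume t(m) = 3·(-2)^m + 2·5^m for some m ≥ 0.
Then t(m+1) = -2t(m) + 14·5^m = -2·(3·(-2)^m + 2·5^m) + 14·5^m = 3·(-2)^{m+1} − 4·5^m + 14·5^m = 3·(-2)^{m+1} + 10·5^m = 3·(-2)^{m+1} + 2·5^{m+1}.
This completes the inductive step, so t(k) = 3·(-2)^k + 2·5^k for all k ≥ 0.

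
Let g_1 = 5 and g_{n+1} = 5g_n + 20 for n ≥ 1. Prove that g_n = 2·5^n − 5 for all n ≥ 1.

Base case: g_1 = 5, and 2·5^1 − 5 = 10 − 5 = 5.
Assume g_k = 2·5^k − 5 for some k ≥ 1.
Then g_{k+1} = 5g_k + 20 = 5·(2·5^k − 5) + 20 = 10·5^k − 25 + 20 = 2·5^{k+1} − 5.
So the formula holds for k+1, and by induction g_n = 2·5^n − 5 for all n ≥ 1.

g_n = 2·5^n − 5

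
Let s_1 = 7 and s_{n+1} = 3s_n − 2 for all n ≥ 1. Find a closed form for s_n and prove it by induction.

Claim: s_n = 2·3^n + 1.

Base case: s_1 = 7, and 2·3^1 + 1 = 6 + 1 = 7.
Assume s_r = 2·3^r + 1 for some r ≥ 1.
Then s_{r+1} = 3s_r − 2 = 3·(2·3^r + 1) − 2 = 6·3^r + 3 − 2 = 2·3^{r+1} + 1.
By induction, s_n = 2·3^n + 1 for all n ≥ 1.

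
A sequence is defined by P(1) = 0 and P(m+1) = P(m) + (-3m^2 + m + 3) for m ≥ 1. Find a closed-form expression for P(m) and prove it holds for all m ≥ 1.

Claim: P(m) = -m^3 + 2m^2 + 2m − 3.

Base case: P(1) = 0, and -1^3 + 2·1^2 + 2·1 − 3 = 0.
Assume P(k) = -k^3 + 2k^2 + 2k − 3.
Then P(k+1) = P(k) + (-3k^2 + k + 3) = (-k^3 + 2k^2 + 2k − 3) + (-3k^2 + k + 3) = -k^3 − k^2 + 3k,
and -(k+1)^3 + 2·(k+1)^2 + 2·(k+1) − 3 = -k^3 − k^2 + 3k.
Hence P(m) = -m^3 + 2m^2 + 2m − 3 for every m ≥ 1, by induction.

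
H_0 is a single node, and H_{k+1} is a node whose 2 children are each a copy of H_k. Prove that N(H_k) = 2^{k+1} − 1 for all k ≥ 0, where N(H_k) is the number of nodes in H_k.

Base case: N(H_0) = 1, and 2^{0+1} − 1 = 1.
Assume N(H_j) = 2^{j+1} − 1.
Then N(H_{j+1}) = 1 + 2N(H_j) = 1 + 2(2^{j+1} − 1) = 2^{j+2} − 2 + 1 = 2^{j+2} − 1.
Hence N(H_k) = 2^{k+1} − 1 for every k ≥ 0, by induction.

N(H_k) = 2^{k+1} − 1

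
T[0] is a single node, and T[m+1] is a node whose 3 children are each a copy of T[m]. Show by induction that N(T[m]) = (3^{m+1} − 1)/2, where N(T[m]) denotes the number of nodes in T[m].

Base case: N(T[0]) = 1, and (3^{0+1} − 1)/2 = 1.
Assume N(T[k]) = (3^{k+1} − 1)/2.
Then N(T[k+1]) = 1 + 3N(T[k]) = 1 + 3·(3^{k+1} − 1)/2 = 1 + (3^{k+2} − 3)/2 = (2 + 3^{k+2} − 3)/2 = (3^{k+2} − 1)/2.
So the formula holds for k+1, and by induction N(T[m]) = (3^{m+1} − 1)/2 for all m ≥ 0.

N(T[m]) = (3^{m+1} − 1)/2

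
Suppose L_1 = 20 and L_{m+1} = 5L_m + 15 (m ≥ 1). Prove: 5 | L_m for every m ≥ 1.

Base case: L_1 = 20 = 5·4, so 5 | L_1.
Assume 5 | L_r, so L_r = 5t for some integer t.
Then L_{r+1} = 5L_r + 15 = 5·(5t) + 15 = 5(5t + 3), so 5 | L_{r+1}.
By induction, 5 | L_m for all m ≥ 1.

5 | L_m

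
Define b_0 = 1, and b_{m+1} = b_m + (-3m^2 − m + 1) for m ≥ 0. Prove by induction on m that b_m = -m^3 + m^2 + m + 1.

Base case: b_0 = 1, and -0^3 + 0^2 + 0 + 1 = 1.
Assume b_k = -k^3 + k^2 + k + 1.
Then b_{k+1} = b_k + (-3k^2 − k + 1) = (-k^3 + k^2 + k + 1) + (-3k^2 − k + 1) = -k^3 − 2k^2 + 2,
and -(k+1)^3 + (k+1)^2 + (k+1) + 1 = -k^3 − 2k^2 + 2.
This completes the inductive step, so b_m = -m^3 + m^2 + m + 1 for all m ≥ 0.

b_m = -m^3 + m^2 + m + 1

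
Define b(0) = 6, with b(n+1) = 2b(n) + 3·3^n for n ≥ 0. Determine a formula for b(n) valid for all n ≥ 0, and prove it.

Claim: b(n) = 3·2^n + 3·3^n.

Base case: b(0) = 6, and 3·2^0 + 3·3^0 = 3 + 3 = 6.
Assume b(r) = 3·2^r + 3·3^r for some r ≥ 0.
Then b(r+1) = 2b(r) + 3·3^r = 2·(3·2^r + 3·3^r) + 3·3^r = 3·2^{r+1} + 6·3^r + 3·3^r = 3·2^{r+1} + 9·3^r = 3·2^{r+1} + 3·3^{r+1}.
So the formula holds for r+1, and by induction b(n) = 3·2^n + 3·3^n for all n ≥ 0.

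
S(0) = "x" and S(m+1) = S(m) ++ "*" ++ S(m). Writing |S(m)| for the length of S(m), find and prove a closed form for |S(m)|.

Claim: |S(m)| = 2^{m+1} − 1.

Base case: |S(0)| = 1, and 2^{0+1} − 1 = 1.
Assume |S(r)| = 2^{r+1} − 1.
Then |S(r+1)| = |S(r)| + 1 + |S(r)| = 2|S(r)| + 1 = 2(2^{r+1} − 1) + 1 = 2^{r+2} − 2 + 1 = 2^{r+2} − 1.
By induction, |S(m)| = 2^{m+1} − 1 for all m ≥ 0.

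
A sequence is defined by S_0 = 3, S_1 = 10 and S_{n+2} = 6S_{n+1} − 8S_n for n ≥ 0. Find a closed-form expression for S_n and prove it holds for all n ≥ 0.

Claim: S_n = 2·4^n + 2^n.

Base cases: S_0 = 3 and 2·4^0 + 2^0 = 3; S_1 = 10 and 2·4^1 + 2^1 = 10.
Assume S_j = 2·4^j + 2^j for all 0 ≤ j ≤ k, where k ≥ 1.
Then S_{k+1} = 6S_k − 8S_{k−1} = 6·(2·4^k + 2^k) − 8·(2·4^{k−1} + 2^{k−1}) = 2·(6·4 − 8)4^{k−1} + (6·2 − 8)2^{k−1} = 32·4^{k−1} + 4·2^{k−1} = 2·4^{k+1} + 2^{k+1}.
By strong induction, S_n = 2·4^n + 2^n for all n ≥ 0.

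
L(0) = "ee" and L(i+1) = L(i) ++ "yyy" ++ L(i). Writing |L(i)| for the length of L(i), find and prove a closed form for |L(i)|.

Claim: |L(i)| = 5·2^i − 3.

Base case: |L(0)| = 2, and 5·2^0 − 3 = 2.
Assume |L(k)| = 5·2^k − 3.
Then |L(k+1)| = |L(k)| + 3 + |L(k)| = 2|L(k)| + 3 = 2(5·2^k − 3) + 3 = 5·2^{k+1} − 6 + 3 = 5·2^{k+1} − 3.
This completes the inductive step, so |L(i)| = 5·2^i − 3 for all i ≥ 0.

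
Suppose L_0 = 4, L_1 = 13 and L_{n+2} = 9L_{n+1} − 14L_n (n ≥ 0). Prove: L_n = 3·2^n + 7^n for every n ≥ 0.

Base cases: L_0 = 4 and 3·2^0 + 7^0 = 4; L_1 = 13 and 3·2^1 + 7^1 = 13.
Assume L_j = 3·2^j + 7^j for all 0 ≤ j ≤ r, where r ≥ 1.
Then L_{r+1} = 9L_r − 14L_{r−1} = 9·(3·2^r + 7^r) − 14·(3·2^{r−1} + 7^{r−1}) = 3·(9·2 − 14)2^{r−1} + (9·7 − 14)7^{r−1} = 12·2^{r−1} + 49·7^{r−1} = 3·2^{r+1} + 7^{r+1}.
Hence L_n = 3·2^n + 7^n for every n ≥ 0, by strong induction.

L_n = 3·2^n + 7^n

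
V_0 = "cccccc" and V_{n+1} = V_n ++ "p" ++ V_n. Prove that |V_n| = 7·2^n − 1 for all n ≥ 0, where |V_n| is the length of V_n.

Base case: |V_0| = 6, and 7·2^0 − 1 = 6.
Assume |V_r| = 7·2^r − 1.
Then |V_{r+1}| = |V_r| + 1 + |V_r| = 2|V_r| + 1 = 2(7·2^r − 1) + 1 = 7·2^{r+1} − 2 + 1 = 7·2^{r+1} − 1.
This completes the inductive step, so |V_n| = 7·2^n − 1 for all n ≥ 0.

|V_n| = 7·2^n − 1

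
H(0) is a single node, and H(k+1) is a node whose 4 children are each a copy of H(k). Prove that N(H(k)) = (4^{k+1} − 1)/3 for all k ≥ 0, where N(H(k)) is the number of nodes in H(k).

Base case: N(H(0)) = 1, and (4^{0+1} − 1)/3 = 1.
Assume N(H(j)) = (4^{j+1} − 1)/3.
Then N(H(j+1)) = 1 + 4N(H(j)) = 1 + 4·(4^{j+1} − 1)/3 = 1 + (4^{j+2} − 4)/3 = (3 + 4^{j+2} − 4)/3 = (4^{j+2} − 1)/3.
This completes the inductive step, so N(H(k)) = (4^{k+1} − 1)/3 for all k ≥ 0.

N(H(k)) = (4^{k+1} − 1)/3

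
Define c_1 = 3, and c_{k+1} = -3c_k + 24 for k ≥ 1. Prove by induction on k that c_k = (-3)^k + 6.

Base case: c_1 = 3, and (-3)^1 + 6 = -3 + 6 = 3.
Assume c_m = (-3)^m + 6 for some m ≥ 1.
Then c_{m+1} = -3c_m + 24 = -3·((-3)^m + 6) + 24 = -3·(-3)^m − 18 + 24 = (-3)^{m+1} + 6.
By induction, c_k = (-3)^k + 6 for all k ≥ 1.

c_k = (-3)^k + 6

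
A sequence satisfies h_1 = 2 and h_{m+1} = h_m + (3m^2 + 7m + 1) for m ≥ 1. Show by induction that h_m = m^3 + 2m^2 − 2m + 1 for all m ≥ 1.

Base case: h_1 = 2, and 1^3 + 2·1^2 − 2·1 + 1 = 2.
Assume h_k = k^3 + 2k^2 − 2k + 1.
Then h_{k+1} = h_k + (3k^2 + 7k + 1) = (k^3 + 2k^2 − 2k + 1) + (3k^2 + 7k + 1) = k^3 + 5k^2 + 5k + 2,
and (k+1)^3 + 2·(k+1)^2 − 2·(k+1) + 1 = k^3 + 5k^2 + 5k + 2.
This completes the inductive step, so h_m = m^3 + 2m^2 − 2m + 1 for all m ≥ 1.

h_m = m^3 + 2m^2 − 2m + 1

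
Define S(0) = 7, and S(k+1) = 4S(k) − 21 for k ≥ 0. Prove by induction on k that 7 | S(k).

Base case: S(0) = 7 = 7·1, so 7 | S(0).
Assume 7 | S(r), so S(r) = 7t for some integer t.
Then S(r+1) = 4S(r) − 21 = 4·(7t) − 21 = 7(4t − 3), so 7 | S(r+1).
Hence 7 | S(k) for every k ≥ 0, by induction.

7 | S(k)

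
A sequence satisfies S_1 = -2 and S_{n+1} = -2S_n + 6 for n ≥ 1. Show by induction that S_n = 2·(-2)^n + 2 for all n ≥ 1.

Base case: S_1 = -2, and 2·(-2)^1 + 2 = -4 + 2 = -2.
Assume S_r = 2·(-2)^r + 2 for some r ≥ 1.
Then S_{r+1} = -2S_r + 6 = -2·(2·(-2)^r + 2) + 6 = -4·(-2)^r − 4 + 6 = 2·(-2)^{r+1} + 2.
By induction, S_n = 2·(-2)^n + 2 for all n ≥ 1.

S_n = 2·(-2)^n + 2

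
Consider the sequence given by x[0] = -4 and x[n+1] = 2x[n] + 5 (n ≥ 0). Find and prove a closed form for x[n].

Claim: x[n] = 2^n − 5.

Base case: x[0] = -4, and 2^0 − 5 = 1 − 5 = -4.
Assume x[m] = 2^m − 5 for some m ≥ 0.
Then x[m+1] = 2x[m] + 5 = 2·(2^m − 5) + 5 = 2^{m+1} − 10 + 5 = 2^{m+1} − 5.
This completes the inductive step, so x[n] = 2^n − 5 for all n ≥ 0.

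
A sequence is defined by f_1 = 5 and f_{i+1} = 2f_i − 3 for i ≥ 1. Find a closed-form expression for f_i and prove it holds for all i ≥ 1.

Claim: f_i = 2^i + 3.

Base case: f_1 = 5, and 2^1 + 3 = 2 + 3 = 5.
Assume f_r = 2^r + 3 for some r ≥ 1.
Then f_{r+1} = 2f_r − 3 = 2·(2^r + 3) − 3 = 2^{r+1} + 6 − 3 = 2^{r+1} + 3.
Hence f_i = 2^i + 3 for every i ≥ 1, by induction.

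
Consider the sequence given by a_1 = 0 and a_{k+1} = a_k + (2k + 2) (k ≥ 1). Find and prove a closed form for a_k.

Claim: a_k = k^2 + k − 2.

Base case: a_1 = 0, and 1^2 + 1 − 2 = 0.
Assume a_j = j^2 + j − 2.
Then a_{j+1} = a_j + (2j + 2) = (j^2 + j − 2) + (2j + 2) = j^2 + 3j,
and (j+1)^2 + (j+1) − 2 = j^2 + 3j.
By induction, a_k = k^2 + k − 2 for all k ≥ 1.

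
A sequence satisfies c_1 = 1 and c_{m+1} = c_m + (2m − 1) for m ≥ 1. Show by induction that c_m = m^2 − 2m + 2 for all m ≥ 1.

Base case: c_1 = 1, and 1^2 − 2·1 + 2 = 1.
Assume c_k = k^2 − 2k + 2.
Then c_{k+1} = c_k + (2k − 1) = (k^2 − 2k + 2) + (2k − 1) = k^2 + 1,
and (k+1)^2 − 2·(k+1) + 2 = k^2 + 1.
By induction, c_m = m^2 − 2m + 2 for all m ≥ 1.

c_m = m^2 − 2m + 2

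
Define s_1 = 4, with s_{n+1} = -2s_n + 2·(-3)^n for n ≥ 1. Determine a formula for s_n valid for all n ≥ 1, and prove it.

Claim: s_n = (-2)^n − 2·(-3)^n.

Base case: s_1 = 4, and (-2)^1 − 2·(-3)^1 = -2 + 6 = 4.
Assume s_m = (-2)^m − 2·(-3)^m for some m ≥ 1.
Then s_{m+1} = -2s_m + 2·(-3)^m = -2·((-2)^m − 2·(-3)^m) + 2·(-3)^m = (-2)^{m+1} + 4·(-3)^m + 2·(-3)^m = (-2)^{m+1} + 6·(-3)^m = (-2)^{m+1} − 2·(-3)^{m+1}.
By induction, s_n = (-2)^n − 2·(-3)^n for all n ≥ 1.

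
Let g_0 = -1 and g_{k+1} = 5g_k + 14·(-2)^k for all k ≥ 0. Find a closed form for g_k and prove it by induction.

Claim: g_k = 5^k − 2·(-2)^k.

Base case: g_0 = -1, and 5^0 − 2·(-2)^0 = 1 − 2 = -1.
Assume g_m = 5^m − 2·(-2)^m for some m ≥ 0.
Then g_{m+1} = 5g_m + 14·(-2)^m = 5·(5^m − 2·(-2)^m) + 14·(-2)^m = 5^{m+1} − 10·(-2)^m + 14·(-2)^m = 5^{m+1} + 4·(-2)^m = 5^{m+1} − 2·(-2)^{m+1}.
Hence g_k = 5^k − 2·(-2)^k for every k ≥ 0, by induction.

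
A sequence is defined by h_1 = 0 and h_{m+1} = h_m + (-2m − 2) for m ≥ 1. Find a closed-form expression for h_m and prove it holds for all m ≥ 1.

Claim: h_m = -m^2 − m + 2.

Base case: h_1 = 0, and -1^2 − 1 + 2 = 0.
Assume h_r = -r^2 − r + 2.
Then h_{r+1} = h_r + (-2r − 2) = (-r^2 − r + 2) + (-2r − 2) = -r^2 − 3r,
and -(r+1)^2 − (r+1) + 2 = -r^2 − 3r.
Hence h_m = -m^2 − m + 2 for every m ≥ 1, by induction.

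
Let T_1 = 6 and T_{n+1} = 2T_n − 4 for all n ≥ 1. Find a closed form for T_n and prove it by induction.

Claim: T_n = 2^n + 4.

Base case: T_1 = 6, and 2^1 + 4 = 2 + 4 = 6.
Assume T_r = 2^r + 4 for some r ≥ 1.
Then T_{r+1} = 2T_r − 4 = 2·(2^r + 4) − 4 = 2^{r+1} + 8 − 4 = 2^{r+1} + 4.
So the formula holds for r+1, and by induction T_n = 2^n + 4 for all n ≥ 1.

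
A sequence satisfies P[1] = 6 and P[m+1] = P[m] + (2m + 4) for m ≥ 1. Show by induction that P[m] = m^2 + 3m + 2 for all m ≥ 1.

Base case: P[1] = 6, and 1^2 + 3·1 + 2 = 6.
Assume P[j] = j^2 + 3j + 2.
Then P[j+1] = P[j] + (2j + 4) = (j^2 + 3j + 2) + (2j + 4) = j^2 + 5j + 6,
and (j+1)^2 + 3·(j+1) + 2 = j^2 + 5j + 6.
By induction, P[m] = m^2 + 3m + 2 for all m ≥ 1.

P[m] = m^2 + 3m + 2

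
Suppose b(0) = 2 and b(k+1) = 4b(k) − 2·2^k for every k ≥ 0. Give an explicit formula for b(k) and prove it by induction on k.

Claim: b(k) = 4^k + 2^k.

Base case: b(0) = 2, and 4^0 + 2^0 = 1 + 1 = 2.
Assume b(r) = 4^r + 2^r for some r ≥ 0.
Then b(r+1) = 4b(r) − 2·2^r = 4·(4^r + 2^r) − 2·2^r = 4^{r+1} + 4·2^r − 2·2^r = 4^{r+1} + 2·2^r = 4^{r+1} + 2^{r+1}.
Hence b(k) = 4^k + 2^k for every k ≥ 0, by induction.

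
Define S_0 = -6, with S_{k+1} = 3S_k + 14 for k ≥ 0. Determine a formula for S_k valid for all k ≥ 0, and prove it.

Claim: S_k = 3^k − 7.

Base case: S_0 = -6, and 3^0 − 7 = 1 − 7 = -6.
Assume S_j = 3^j − 7 for some j ≥ 0.
Then S_{j+1} = 3S_j + 14 = 3·(3^j − 7) + 14 = 3^{j+1} − 21 + 14 = 3^{j+1} − 7.
By induction, S_k = 3^k − 7 for all k ≥ 0.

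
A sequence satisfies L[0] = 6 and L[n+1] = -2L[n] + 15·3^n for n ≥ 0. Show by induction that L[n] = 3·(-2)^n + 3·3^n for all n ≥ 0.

Base case: L[0] = 6, and 3·(-2)^0 + 3·3^0 = 3 + 3 = 6.
Assume L[r] = 3·(-2)^r + 3·3^r for some r ≥ 0.
Then L[r+1] = -2L[r] + 15·3^r = -2·(3·(-2)^r + 3·3^r) + 15·3^r = 3·(-2)^{r+1} − 6·3^r + 15·3^r = 3·(-2)^{r+1} + 9·3^r = 3·(-2)^{r+1} + 3·3^{r+1}.
This completes the inductive step, so L[n] = 3·(-2)^n + 3·3^n for all n ≥ 0.

L[n] = 3·(-2)^n + 3·3^n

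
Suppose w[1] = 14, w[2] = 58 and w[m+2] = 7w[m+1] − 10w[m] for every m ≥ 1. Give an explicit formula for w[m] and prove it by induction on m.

Claim: w[m] = 2·5^m + 2·2^m.

Base cases: w[1] = 14 and 2·5^1 + 2·2^1 = 14; w[2] = 58 and 2·5^2 + 2·2^2 = 58.
Assume w[j] = 2·5^j + 2·2^j for all 1 ≤ j ≤ r, where r ≥ 2.
Then w[r+1] = 7w[r] − 10w[r−1] = 7·(2·5^r + 2·2^r) − 10·(2·5^{r−1} + 2·2^{r−1}) = 2·(7·5 − 10)5^{r−1} + 2·(7·2 − 10)2^{r−1} = 50·5^{r−1} + 8·2^{r−1} = 2·5^{r+1} + 2·2^{r+1}.
By strong induction, w[m] = 2·5^m + 2·2^m for all m ≥ 1.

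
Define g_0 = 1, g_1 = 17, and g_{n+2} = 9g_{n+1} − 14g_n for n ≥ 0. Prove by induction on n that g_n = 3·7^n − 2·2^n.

Base cases: g_0 = 1 and 3·7^0 − 2·2^0 = 1; g_1 = 17 and 3·7^1 − 2·2^1 = 17.
Assume g_j = 3·7^j − 2·2^j for all 0 ≤ j ≤ k, where k ≥ 1.
Then g_{k+1} = 9g_k − 14g_{k−1} = 9·(3·7^k − 2·2^k) − 14·(3·7^{k−1} − 2·2^{k−1}) = 3·(9·7 − 14)7^{k−1} − 2·(9·2 − 14)2^{k−1} = 147·7^{k−1} − 8·2^{k−1} = 3·7^{k+1} − 2·2^{k+1}.
Hence g_n = 3·7^n − 2·2^n for every n ≥ 0, by strong induction.

g_n = 3·7^n − 2·2^n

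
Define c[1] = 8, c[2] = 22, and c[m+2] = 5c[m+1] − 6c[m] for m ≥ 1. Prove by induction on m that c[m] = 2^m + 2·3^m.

Base cases: c[1] = 8 and 2^1 + 2·3^1 = 8; c[2] = 22 and 2^2 + 2·3^2 = 22.
Assume c[i] = 2^i + 2·3^i for all 1 ≤ i ≤ j, where j ≥ 2.
Then c[j+1] = 5c[j] − 6c[j−1] = 5·(2^j + 2·3^j) − 6·(2^{j−1} + 2·3^{j−1}) = (5·2 − 6)2^{j−1} + 2·(5·3 − 6)3^{j−1} = 4·2^{j−1} + 18·3^{j−1} = 2^{j+1} + 2·3^{j+1}.
By strong induction, c[m] = 2^m + 2·3^m for all m ≥ 1.

c[m] = 2^m + 2·3^m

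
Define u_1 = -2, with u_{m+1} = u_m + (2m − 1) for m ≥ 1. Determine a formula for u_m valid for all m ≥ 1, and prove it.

Claim: u_m = m^2 − 2m − 1.

Base case: u_1 = -2, and 1^2 − 2·1 − 1 = -2.
Assume u_k = k^2 − 2k − 1.
Then u_{k+1} = u_k + (2k − 1) = (k^2 − 2k − 1) + (2k − 1) = k^2 − 2,
and (k+1)^2 − 2·(k+1) − 1 = k^2 − 2.
Hence u_m = m^2 − 2m − 1 for every m ≥ 1, by induction.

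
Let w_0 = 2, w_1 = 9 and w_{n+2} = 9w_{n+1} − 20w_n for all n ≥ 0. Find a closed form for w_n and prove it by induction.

Claim: w_n = 4^n + 5^n.

Base cases: w_0 = 2 and 4^0 + 5^0 = 2; w_1 = 9 and 4^1 + 5^1 = 9.
Assume w_j = 4^j + 5^j for all 0 ≤ j ≤ k, where k ≥ 1.
Then w_{k+1} = 9w_k − 20w_{k−1} = 9·(4^k + 5^k) − 20·(4^{k−1} + 5^{k−1}) = (9·4 − 20)4^{k−1} + (9·5 − 20)5^{k−1} = 16·4^{k−1} + 25·5^{k−1} = 4^{k+1} + 5^{k+1}.
Hence w_n = 4^n + 5^n for every n ≥ 0, by strong induction.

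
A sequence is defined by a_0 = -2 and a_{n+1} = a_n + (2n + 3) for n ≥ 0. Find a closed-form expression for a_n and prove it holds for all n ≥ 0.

Claim: a_n = n^2 + 2n − 2.

Base case: a_0 = -2, and 0^2 + 2·0 − 2 = -2.
Assume a_m = m^2 + 2m − 2.
Then a_{m+1} = a_m + (2m + 3) = (m^2 + 2m − 2) + (2m + 3) = m^2 + 4m + 1,
and (m+1)^2 + 2·(m+1) − 2 = m^2 + 4m + 1.
This completes the inductive step, so a_n = n^2 + 2n − 2 for all n ≥ 0.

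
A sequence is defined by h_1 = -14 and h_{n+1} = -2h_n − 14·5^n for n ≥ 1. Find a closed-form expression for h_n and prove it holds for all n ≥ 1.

Claim: h_n = 2·(-2)^n − 2·5^n.

Base case: h_1 = -14, and 2·(-2)^1 − 2·5^1 = -4 − 10 = -14.
Assume h_j = 2·(-2)^j − 2·5^j for some j ≥ 1.
Then h_{j+1} = -2h_j − 14·5^j = -2·(2·(-2)^j − 2·5^j) − 14·5^j = 2·(-2)^{j+1} + 4·5^j − 14·5^j = 2·(-2)^{j+1} − 10·5^j = 2·(-2)^{j+1} − 2·5^{j+1}.
So the formula holds for j+1, and by induction h_n = 2·(-2)^n − 2·5^n for all n ≥ 1.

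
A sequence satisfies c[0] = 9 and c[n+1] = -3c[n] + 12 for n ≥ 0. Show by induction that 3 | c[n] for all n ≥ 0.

Base case: c[0] = 9 = 3·3, so 3 | c[0].
Assume 3 | c[k], so c[k] = 3t for some integer t.
Then c[k+1] = -3c[k] + 12 = -3·(3t) + 12 = 3(-3t + 4), so 3 | c[k+1].
By induction, 3 | c[n] for all n ≥ 0.

3 | c[n]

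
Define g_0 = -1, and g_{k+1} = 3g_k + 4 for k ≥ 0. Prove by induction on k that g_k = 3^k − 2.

Base case: g_0 = -1, and 3^0 − 2 = 1 − 2 = -1.
Assume g_r = 3^r − 2 for some r ≥ 0.
Then g_{r+1} = 3g_r + 4 = 3·(3^r − 2) + 4 = 3^{r+1} − 6 + 4 = 3^{r+1} − 2.
So the formula holds for r+1, and by induction g_k = 3^k − 2 for all k ≥ 0.

g_k = 3^k − 2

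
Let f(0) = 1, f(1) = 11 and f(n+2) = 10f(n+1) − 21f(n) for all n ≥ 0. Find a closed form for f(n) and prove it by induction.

Claim: f(n) = 2·7^n − 3^n.

Base cases: f(0) = 1 and 2·7^0 − 3^0 = 1; f(1) = 11 and 2·7^1 − 3^1 = 11.
Assume f(j) = 2·7^j − 3^j for all 0 ≤ j ≤ k, where k ≥ 1.
Then f(k+1) = 10f(k) − 21f(k−1) = 10·(2·7^k − 3^k) − 21·(2·7^{k−1} − 3^{k−1}) = 2·(10·7 − 21)7^{k−1} − (10·3 − 21)3^{k−1} = 98·7^{k−1} − 9·3^{k−1} = 2·7^{k+1} − 3^{k+1}.
So the formula holds for k+1, and by strong induction f(n) = 2·7^n − 3^n for all n ≥ 0.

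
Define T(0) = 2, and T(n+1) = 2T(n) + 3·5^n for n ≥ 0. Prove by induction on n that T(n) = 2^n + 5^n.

Base case: T(0) = 2, and 2^0 + 5^0 = 1 + 1 = 2.
Assume T(j) = 2^j + 5^j for some j ≥ 0.
Then T(j+1) = 2T(j) + 3·5^j = 2·(2^j + 5^j) + 3·5^j = 2^{j+1} + 2·5^j + 3·5^j = 2^{j+1} + 5·5^j = 2^{j+1} + 5^{j+1}.
By induction, T(n) = 2^n + 5^n for all n ≥ 0.

T(n) = 2^n + 5^n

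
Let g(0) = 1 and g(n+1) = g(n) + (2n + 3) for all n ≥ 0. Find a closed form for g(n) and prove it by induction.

Claim: g(n) = n^2 + 2n + 1.

Base case: g(0) = 1, and 0^2 + 2·0 + 1 = 1.
Assume g(k) = k^2 + 2k + 1.
Then g(k+1) = g(k) + (2k + 3) = (k^2 + 2k + 1) + (2k + 3) = k^2 + 4k + 4,
and (k+1)^2 + 2·(k+1) + 1 = k^2 + 4k + 4.
This completes the inductive step, so g(n) = n^2 + 2n + 1 for all n ≥ 0.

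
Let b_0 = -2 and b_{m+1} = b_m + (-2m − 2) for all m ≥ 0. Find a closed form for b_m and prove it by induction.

Claim: b_m = -m^2 − m − 2.

Base case: b_0 = -2, and -0^2 − 0 − 2 = -2.
Assume b_r = -r^2 − r − 2.
Then b_{r+1} = b_r + (-2r − 2) = (-r^2 − r − 2) + (-2r − 2) = -r^2 − 3r − 4,
and -(r+1)^2 − (r+1) − 2 = -r^2 − 3r − 4.
This completes the inductive step, so b_m = -m^2 − m − 2 for all m ≥ 0.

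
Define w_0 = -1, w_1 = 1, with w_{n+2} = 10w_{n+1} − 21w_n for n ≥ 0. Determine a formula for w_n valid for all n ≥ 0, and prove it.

Claim: w_n = 7^n − 2·3^n.

Base cases: w_0 = -1 and 7^0 − 2·3^0 = -1; w_1 = 1 and 7^1 − 2·3^1 = 1.
Assume w_i = 7^i − 2·3^i for all 0 ≤ i ≤ j, where j ≥ 1.
Then w_{j+1} = 10w_j − 21w_{j−1} = 10·(7^j − 2·3^j) − 21·(7^{j−1} − 2·3^{j−1}) = (10·7 − 21)7^{j−1} − 2·(10·3 − 21)3^{j−1} = 49·7^{j−1} − 18·3^{j−1} = 7^{j+1} − 2·3^{j+1}.
So the formula holds for j+1, and by strong induction w_n = 7^n − 2·3^n for all n ≥ 0.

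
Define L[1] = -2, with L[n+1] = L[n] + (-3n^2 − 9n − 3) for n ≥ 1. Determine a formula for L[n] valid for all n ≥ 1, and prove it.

Claim: L[n] = -n^3 − 3n^2 + n + 1.

Base case: L[1] = -2, and -1^3 − 3·1^2 + 1 + 1 = -2.
Assume L[j] = -j^3 − 3j^2 + j + 1.
Then L[j+1] = L[j] + (-3j^2 − 9j − 3) = (-j^3 − 3j^2 + j + 1) + (-3j^2 − 9j − 3) = -j^3 − 6j^2 − 8j − 2,
and -(j+1)^3 − 3·(j+1)^2 + (j+1) + 1 = -j^3 − 6j^2 − 8j − 2.
This completes the inductive step, so L[n] = -n^3 − 3n^2 + n + 1 for all n ≥ 1.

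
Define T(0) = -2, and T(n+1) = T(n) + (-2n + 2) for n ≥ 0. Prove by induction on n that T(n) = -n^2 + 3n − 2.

Base case: T(0) = -2, and -0^2 + 3·0 − 2 = -2.
Assume T(r) = -r^2 + 3r − 2.
Then T(r+1) = T(r) + (-2r + 2) = (-r^2 + 3r − 2) + (-2r + 2) = -r^2 + r,
and -(r+1)^2 + 3·(r+1) − 2 = -r^2 + r.
Hence T(n) = -n^2 + 3n − 2 for every n ≥ 0, by induction.

T(n) = -n^2 + 3n − 2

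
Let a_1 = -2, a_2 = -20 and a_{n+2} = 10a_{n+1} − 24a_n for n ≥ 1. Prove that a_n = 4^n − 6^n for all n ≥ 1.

Base cases: a_1 = -2 and 4^1 − 6^1 = -2; a_2 = -20 and 4^2 − 6^2 = -20.
Assume a_i = 4^i − 6^i for all 1 ≤ i ≤ j, where j ≥ 2.
Then a_{j+1} = 10a_j − 24a_{j−1} = 10·(4^j − 6^j) − 24·(4^{j−1} − 6^{j−1}) = (10·4 − 24)4^{j−1} − (10·6 − 24)6^{j−1} = 16·4^{j−1} − 36·6^{j−1} = 4^{j+1} − 6^{j+1}.
So the formula holds for j+1, and by strong induction a_n = 4^n − 6^n for all n ≥ 1.

a_n = 4^n − 6^n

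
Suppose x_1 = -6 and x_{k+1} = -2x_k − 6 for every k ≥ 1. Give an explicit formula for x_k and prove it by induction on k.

Claim: x_k = 2·(-2)^k − 2.

Base case: x_1 = -6, and 2·(-2)^1 − 2 = -4 − 2 = -6.
Assume x_m = 2·(-2)^m − 2 for some m ≥ 1.
Then x_{m+1} = -2x_m − 6 = -2·(2·(-2)^m − 2) − 6 = -4·(-2)^m + 4 − 6 = 2·(-2)^{m+1} − 2.
So the formula holds for m+1, and by induction x_k = 2·(-2)^k − 2 for all k ≥ 1.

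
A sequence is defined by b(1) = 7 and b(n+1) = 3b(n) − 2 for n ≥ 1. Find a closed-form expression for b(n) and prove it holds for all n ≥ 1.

Claim: b(n) = 2·3^n + 1.

Base case: b(1) = 7, and 2·3^1 + 1 = 6 + 1 = 7.
Assume b(j) = 2·3^j + 1 for some j ≥ 1.
Then b(j+1) = 3b(j) − 2 = 3·(2·3^j + 1) − 2 = 6·3^j + 3 − 2 = 2·3^{j+1} + 1.
Hence b(n) = 2·3^n + 1 for every n ≥ 1, by induction.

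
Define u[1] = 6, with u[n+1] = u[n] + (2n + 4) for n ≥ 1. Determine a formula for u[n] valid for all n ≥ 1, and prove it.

Claim: u[n] = n^2 + 3n + 2.

Base case: u[1] = 6, and 1^2 + 3·1 + 2 = 6.
Assume u[r] = r^2 + 3r + 2.
Then u[r+1] = u[r] + (2r + 4) = (r^2 + 3r + 2) + (2r + 4) = r^2 + 5r + 6,
and (r+1)^2 + 3·(r+1) + 2 = r^2 + 5r + 6.
By induction, u[n] = n^2 + 3n + 2 for all n ≥ 1.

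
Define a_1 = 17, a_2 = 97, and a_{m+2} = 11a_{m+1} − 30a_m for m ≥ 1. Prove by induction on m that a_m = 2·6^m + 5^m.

Base cases: a_1 = 17 and 2·6^1 + 5^1 = 17; a_2 = 97 and 2·6^2 + 5^2 = 97.
Assume a_j = 2·6^j + 5^j for all 1 ≤ j ≤ k, where k ≥ 2.
Then a_{k+1} = 11a_k − 30a_{k−1} = 11·(2·6^k + 5^k) − 30·(2·6^{k−1} + 5^{k−1}) = 2·(11·6 − 30)6^{k−1} + (11·5 − 30)5^{k−1} = 72·6^{k−1} + 25·5^{k−1} = 2·6^{k+1} + 5^{k+1}.
By strong induction, a_m = 2·6^m + 5^m for all m ≥ 1.

a_m = 2·6^m + 5^m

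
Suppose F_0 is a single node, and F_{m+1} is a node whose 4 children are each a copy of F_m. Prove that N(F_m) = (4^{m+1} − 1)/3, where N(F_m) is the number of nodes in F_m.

Base case: N(F_0) = 1, and (4^{0+1} − 1)/3 = 1.
Assume N(F_j) = (4^{j+1} − 1)/3.
Then N(F_{j+1}) = 1 + 4N(F_j) = 1 + 4·(4^{j+1} − 1)/3 = 1 + (4^{j+2} − 4)/3 = (3 + 4^{j+2} − 4)/3 = (4^{j+2} − 1)/3.
So the formula holds for j+1, and by induction N(F_m) = (4^{m+1} − 1)/3 for all m ≥ 0.

N(F_m) = (4^{m+1} − 1)/3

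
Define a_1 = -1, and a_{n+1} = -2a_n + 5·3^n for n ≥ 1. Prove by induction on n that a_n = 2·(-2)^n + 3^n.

Base case: a_1 = -1, and 2·(-2)^1 + 3^1 = -4 + 3 = -1.
Assume a_k = 2·(-2)^k + 3^k for some k ≥ 1.
Then a_{k+1} = -2a_k + 5·3^k = -2·(2·(-2)^k + 3^k) + 5·3^k = 2·(-2)^{k+1} − 2·3^k + 5·3^k = 2·(-2)^{k+1} + 3·3^k = 2·(-2)^{k+1} + 3^{k+1}.
So the formula holds for k+1, and by induction a_n = 2·(-2)^n + 3^n for all n ≥ 1.

a_n = 2·(-2)^n + 3^n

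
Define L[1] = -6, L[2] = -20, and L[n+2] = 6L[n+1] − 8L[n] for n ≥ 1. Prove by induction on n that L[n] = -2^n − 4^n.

Base cases: L[1] = -6 and -2^1 − 4^1 = -6; L[2] = -20 and -2^2 − 4^2 = -20.
Assume L[j] = -2^j − 4^j for all 1 ≤ j ≤ m, where m ≥ 2.
Then L[m+1] = 6L[m] − 8L[m−1] = 6·(-2^m − 4^m) − 8·(-2^{m−1} − 4^{m−1}) = -(6·2 − 8)2^{m−1} − (6·4 − 8)4^{m−1} = -4·2^{m−1} − 16·4^{m−1} = -2^{m+1} − 4^{m+1}.
By strong induction, L[n] = -2^n − 4^n for all n ≥ 1.

L[n] = -2^n − 4^n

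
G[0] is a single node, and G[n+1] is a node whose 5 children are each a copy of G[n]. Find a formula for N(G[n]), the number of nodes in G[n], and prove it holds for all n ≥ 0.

Claim: N(G[n]) = (5^{n+1} − 1)/4.

Base case: N(G[0]) = 1, and (5^{0+1} − 1)/4 = 1.
Assume N(G[j]) = (5^{j+1} − 1)/4.
Then N(G[j+1]) = 1 + 5N(G[j]) = 1 + 5·(5^{j+1} − 1)/4 = 1 + (5^{j+2} − 5)/4 = (4 + 5^{j+2} − 5)/4 = (5^{j+2} − 1)/4.
So the formula holds for j+1, and by induction N(G[n]) = (5^{n+1} − 1)/4 for all n ≥ 0.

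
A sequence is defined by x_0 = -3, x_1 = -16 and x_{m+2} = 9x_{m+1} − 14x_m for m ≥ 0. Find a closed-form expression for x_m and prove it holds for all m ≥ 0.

Claim: x_m = -2^m − 2·7^m.

Base cases: x_0 = -3 and -2^0 − 2·7^0 = -3; x_1 = -16 and -2^1 − 2·7^1 = -16.
Assume x_j = -2^j − 2·7^j for all 0 ≤ j ≤ k, where k ≥ 1.
Then x_{k+1} = 9x_k − 14x_{k−1} = 9·(-2^k − 2·7^k) − 14·(-2^{k−1} − 2·7^{k−1}) = -(9·2 − 14)2^{k−1} − 2·(9·7 − 14)7^{k−1} = -4·2^{k−1} − 98·7^{k−1} = -2^{k+1} − 2·7^{k+1}.
This completes the inductive step, so x_m = -2^m − 2·7^m for all m ≥ 0.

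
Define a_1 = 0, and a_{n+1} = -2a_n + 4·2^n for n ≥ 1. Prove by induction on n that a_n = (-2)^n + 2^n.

Base case: a_1 = 0, and (-2)^1 + 2^1 = -2 + 2 = 0.
Assume a_m = (-2)^m + 2^m for some m ≥ 1.
Then a_{m+1} = -2a_m + 4·2^m = -2·((-2)^m + 2^m) + 4·2^m = (-2)^{m+1} − 2·2^m + 4·2^m = (-2)^{m+1} + 2·2^m = (-2)^{m+1} + 2^{m+1}.
By induction, a_n = (-2)^n + 2^n for all n ≥ 1.

a_n = (-2)^n + 2^n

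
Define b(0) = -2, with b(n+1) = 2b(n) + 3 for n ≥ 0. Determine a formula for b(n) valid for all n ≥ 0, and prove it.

Claim: b(n) = 2^n − 3.

Base case: b(0) = -2, and 2^0 − 3 = 1 − 3 = -2.
Assume b(r) = 2^r − 3 for some r ≥ 0.
Then b(r+1) = 2b(r) + 3 = 2·(2^r − 3) + 3 = 2^{r+1} − 6 + 3 = 2^{r+1} − 3.
Hence b(n) = 2^n − 3 for every n ≥ 0, by induction.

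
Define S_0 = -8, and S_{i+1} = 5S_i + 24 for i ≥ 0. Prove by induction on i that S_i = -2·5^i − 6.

Base case: S_0 = -8, and -2·5^0 − 6 = -2 − 6 = -8.
Assume S_r = -2·5^r − 6 for some r ≥ 0.
Then S_{r+1} = 5S_r + 24 = 5·(-2·5^r − 6) + 24 = -10·5^r − 30 + 24 = -2·5^{r+1} − 6.
Hence S_i = -2·5^i − 6 for every i ≥ 0, by induction.

S_i = -2·5^i − 6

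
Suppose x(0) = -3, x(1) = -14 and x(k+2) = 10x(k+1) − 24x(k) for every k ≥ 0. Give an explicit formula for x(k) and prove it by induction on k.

Claim: x(k) = -6^k − 2·4^k.

Base cases: x(0) = -3 and -6^0 − 2·4^0 = -3; x(1) = -14 and -6^1 − 2·4^1 = -14.
Assume x(j) = -6^j − 2·4^j for all 0 ≤ j ≤ r, where r ≥ 1.
Then x(r+1) = 10x(r) − 24x(r−1) = 10·(-6^r − 2·4^r) − 24·(-6^{r−1} − 2·4^{r−1}) = -(10·6 − 24)6^{r−1} − 2·(10·4 − 24)4^{r−1} = -36·6^{r−1} − 32·4^{r−1} = -6^{r+1} − 2·4^{r+1}.
This completes the inductive step, so x(k) = -6^k − 2·4^k for all k ≥ 0.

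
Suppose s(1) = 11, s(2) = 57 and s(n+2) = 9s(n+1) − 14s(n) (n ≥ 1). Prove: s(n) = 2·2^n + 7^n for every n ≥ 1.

Base cases: s(1) = 11 and 2·2^1 + 7^1 = 11; s(2) = 57 and 2·2^2 + 7^2 = 57.
Assume s(j) = 2·2^j + 7^j for all 1 ≤ j ≤ k, where k ≥ 2.
Then s(k+1) = 9s(k) − 14s(k−1) = 9·(2·2^k + 7^k) − 14·(2·2^{k−1} + 7^{k−1}) = 2·(9·2 − 14)2^{k−1} + (9·7 − 14)7^{k−1} = 8·2^{k−1} + 49·7^{k−1} = 2·2^{k+1} + 7^{k+1}.
Hence s(n) = 2·2^n + 7^n for every n ≥ 1, by strong induction.

s(n) = 2·2^n + 7^n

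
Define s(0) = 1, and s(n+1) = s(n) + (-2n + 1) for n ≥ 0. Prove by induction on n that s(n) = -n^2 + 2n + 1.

Base case: s(0) = 1, and -0^2 + 2·0 + 1 = 1.
Assume s(k) = -k^2 + 2k + 1.
Then s(k+1) = s(k) + (-2k + 1) = (-k^2 + 2k + 1) + (-2k + 1) = -k^2 + 2,
and -(k+1)^2 + 2·(k+1) + 1 = -k^2 + 2.
This completes the inductive step, so s(n) = -n^2 + 2n + 1 for all n ≥ 0.

s(n) = -n^2 + 2n + 1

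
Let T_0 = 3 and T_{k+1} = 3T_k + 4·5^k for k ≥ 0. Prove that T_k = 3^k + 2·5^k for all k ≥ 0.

Base case: T_0 = 3, and 3^0 + 2·5^0 = 1 + 2 = 3.
Assume T_r = 3^r + 2·5^r for some r ≥ 0.
Then T_{r+1} = 3T_r + 4·5^r = 3·(3^r + 2·5^r) + 4·5^r = 3^{r+1} + 6·5^r + 4·5^r = 3^{r+1} + 10·5^r = 3^{r+1} + 2·5^{r+1}.
This completes the inductive step, so T_k = 3^k + 2·5^k for all k ≥ 0.

T_k = 3^k + 2·5^k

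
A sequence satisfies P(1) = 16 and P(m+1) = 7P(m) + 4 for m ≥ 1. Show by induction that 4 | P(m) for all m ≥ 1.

Base case: P(1) = 16 = 4·4, so 4 | P(1).
Assume 4 | P(j), so P(j) = 4t for some integer t.
Then P(j+1) = 7P(j) + 4 = 7·(4t) + 4 = 4(7t + 1), so 4 | P(j+1).
This completes the inductive step, so 4 | P(m) for all m ≥ 1.

4 | P(m)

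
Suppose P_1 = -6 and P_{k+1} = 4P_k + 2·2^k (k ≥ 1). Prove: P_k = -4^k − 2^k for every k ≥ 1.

Base case: P_1 = -6, and -4^1 − 2^1 = -4 − 2 = -6.
Assume P_m = -4^m − 2^m for some m ≥ 1.
Then P_{m+1} = 4P_m + 2·2^m = 4·(-4^m − 2^m) + 2·2^m = -4^{m+1} − 4·2^m + 2·2^m = -4^{m+1} − 2·2^m = -4^{m+1} − 2^{m+1}.
This completes the inductive step, so P_k = -4^k − 2^k for all k ≥ 1.

P_k = -4^k − 2^k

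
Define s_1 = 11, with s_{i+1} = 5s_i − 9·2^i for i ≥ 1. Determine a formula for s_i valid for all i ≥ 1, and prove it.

Claim: s_i = 5^i + 3·2^i.

Base case: s_1 = 11, and 5^1 + 3·2^1 = 5 + 6 = 11.
Assume s_k = 5^k + 3·2^k for some k ≥ 1.
Then s_{k+1} = 5s_k − 9·2^k = 5·(5^k + 3·2^k) − 9·2^k = 5^{k+1} + 15·2^k − 9·2^k = 5^{k+1} + 6·2^k = 5^{k+1} + 3·2^{k+1}.
This completes the inductive step, so s_i = 5^i + 3·2^i for all i ≥ 1.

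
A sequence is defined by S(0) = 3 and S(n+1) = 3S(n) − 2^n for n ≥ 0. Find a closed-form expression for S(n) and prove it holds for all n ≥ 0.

Claim: S(n) = 2·3^n + 2^n.

Base case: S(0) = 3, and 2·3^0 + 2^0 = 2 + 1 = 3.
Assume S(j) = 2·3^j + 2^j for some j ≥ 0.
Then S(j+1) = 3S(j) − 2^j = 3·(2·3^j + 2^j) − 2^j = 2·3^{j+1} + 3·2^j − 2^j = 2·3^{j+1} + 2·2^j = 2·3^{j+1} + 2^{j+1}.
So the formula holds for j+1, and by induction S(n) = 2·3^n + 2^n for all n ≥ 0.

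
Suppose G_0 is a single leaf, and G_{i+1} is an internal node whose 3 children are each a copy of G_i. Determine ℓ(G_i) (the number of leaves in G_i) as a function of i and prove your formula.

Claim: ℓ(G_i) = 3^i.

Base case: ℓ(G_0) = 1, and 3^0 = 1.
Assume ℓ(G_j) = 3^j.
Then ℓ(G_{j+1}) = 3·ℓ(G_j) = 3·3^j = 3^{j+1}.
Hence ℓ(G_i) = 3^i for every i ≥ 0, by induction.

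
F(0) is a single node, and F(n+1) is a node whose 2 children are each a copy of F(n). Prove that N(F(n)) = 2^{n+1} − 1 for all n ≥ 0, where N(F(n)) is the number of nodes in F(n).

Base case: N(F(0)) = 1, and 2^{0+1} − 1 = 1.
Assume N(F(m)) = 2^{m+1} − 1.
Then N(F(m+1)) = 1 + 2N(F(m)) = 1 + 2(2^{m+1} − 1) = 2^{m+2} − 2 + 1 = 2^{m+2} − 1.
By induction, N(F(n)) = 2^{n+1} − 1 for all n ≥ 0.

N(F(n)) = 2^{n+1} − 1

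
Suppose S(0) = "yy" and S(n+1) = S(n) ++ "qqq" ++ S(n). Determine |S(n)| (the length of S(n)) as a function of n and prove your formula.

Claim: |S(n)| = 5·2^n − 3.

Base case: |S(0)| = 2, and 5·2^0 − 3 = 2.
Assume |S(j)| = 5·2^j − 3.
Then |S(j+1)| = |S(j)| + 3 + |S(j)| = 2|S(j)| + 3 = 2(5·2^j − 3) + 3 = 5·2^{j+1} − 6 + 3 = 5·2^{j+1} − 3.
Hence |S(n)| = 5·2^n − 3 for every n ≥ 0, by induction.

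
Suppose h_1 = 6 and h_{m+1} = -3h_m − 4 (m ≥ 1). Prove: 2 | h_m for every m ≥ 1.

Base case: h_1 = 6 = 2·3, so 2 | h_1.
Assume 2 | h_k, so h_k = 2t for some integer t.
Then h_{k+1} = -3h_k − 4 = -3·(2t) − 4 = 2(-3t − 2), so 2 | h_{k+1}.
So the property holds for k+1, and by induction 2 | h_m for all m ≥ 1.

2 | h_m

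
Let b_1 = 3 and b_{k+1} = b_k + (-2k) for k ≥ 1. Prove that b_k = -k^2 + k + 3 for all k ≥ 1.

Base case: b_1 = 3, and -1^2 + 1 + 3 = 3.
Assume b_j = -j^2 + j + 3.
Then b_{j+1} = b_j + (-2j) = (-j^2 + j + 3) + (-2j) = -j^2 − j + 3,
and -(j+1)^2 + (j+1) + 3 = -j^2 − j + 3.
By induction, b_k = -k^2 + k + 3 for all k ≥ 1.

b_k = -k^2 + k + 3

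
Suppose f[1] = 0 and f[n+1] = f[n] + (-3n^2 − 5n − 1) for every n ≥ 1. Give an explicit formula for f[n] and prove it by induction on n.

Claim: f[n] = -n^3 − n^2 + n + 1.

Base case: f[1] = 0, and -1^3 − 1^2 + 1 + 1 = 0.
Assume f[k] = -k^3 − k^2 + k + 1.
Then f[k+1] = f[k] + (-3k^2 − 5k − 1) = (-k^3 − k^2 + k + 1) + (-3k^2 − 5k − 1) = -k^3 − 4k^2 − 4k,
and -(k+1)^3 − (k+1)^2 + (k+1) + 1 = -k^3 − 4k^2 − 4k.
Hence f[n] = -n^3 − n^2 + n + 1 for every n ≥ 1, by induction.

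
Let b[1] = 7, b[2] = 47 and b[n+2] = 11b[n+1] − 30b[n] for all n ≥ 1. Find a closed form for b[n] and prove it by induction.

Claim: b[n] = 2·6^n − 5^n.

Base cases: b[1] = 7 and 2·6^1 − 5^1 = 7; b[2] = 47 and 2·6^2 − 5^2 = 47.
Assume b[j] = 2·6^j − 5^j for all 1 ≤ j ≤ k, where k ≥ 2.
Then b[k+1] = 11b[k] − 30b[k−1] = 11·(2·6^k − 5^k) − 30·(2·6^{k−1} − 5^{k−1}) = 2·(11·6 − 30)6^{k−1} − (11·5 − 30)5^{k−1} = 72·6^{k−1} − 25·5^{k−1} = 2·6^{k+1} − 5^{k+1}.
Hence b[n] = 2·6^n − 5^n for every n ≥ 1, by strong induction.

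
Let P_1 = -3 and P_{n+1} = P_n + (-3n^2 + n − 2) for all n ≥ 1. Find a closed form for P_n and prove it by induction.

Claim: P_n = -n^3 + 2n^2 − 3n − 1.

Base case: P_1 = -3, and -1^3 + 2·1^2 − 3·1 − 1 = -3.
Assume P_j = -j^3 + 2j^2 − 3j − 1.
Then P_{j+1} = P_j + (-3j^2 + j − 2) = (-j^3 + 2j^2 − 3j − 1) + (-3j^2 + j − 2) = -j^3 − j^2 − 2j − 3,
and -(j+1)^3 + 2·(j+1)^2 − 3·(j+1) − 1 = -j^3 − j^2 − 2j − 3.
Hence P_n = -n^3 + 2n^2 − 3n − 1 for every n ≥ 1, by induction.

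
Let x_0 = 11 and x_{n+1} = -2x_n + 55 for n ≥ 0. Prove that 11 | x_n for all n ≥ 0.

Base case: x_0 = 11 = 11·1, so 11 | x_0.
Assume 11 | x_j, so x_j = 11t for some integer t.
Then x_{j+1} = -2x_j + 55 = -2·(11t) + 55 = 11(-2t + 5), so 11 | x_{j+1}.
This completes the inductive step, so 11 | x_n for all n ≥ 0.

11 | x_n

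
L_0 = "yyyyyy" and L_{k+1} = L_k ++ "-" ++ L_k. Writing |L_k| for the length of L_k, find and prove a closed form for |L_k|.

Claim: |L_k| = 7·2^k − 1.

Base case: |L_0| = 6, and 7·2^0 − 1 = 6.
Assume |L_j| = 7·2^j − 1.
Then |L_{j+1}| = |L_j| + 1 + |L_j| = 2|L_j| + 1 = 2(7·2^j − 1) + 1 = 7·2^{j+1} − 2 + 1 = 7·2^{j+1} − 1.
So the formula holds for j+1, and by induction |L_k| = 7·2^k − 1 for all k ≥ 0.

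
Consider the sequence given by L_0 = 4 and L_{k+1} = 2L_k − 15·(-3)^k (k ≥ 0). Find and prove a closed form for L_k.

Claim: L_k = 2^k + 3·(-3)^k.

Base case: L_0 = 4, and 2^0 + 3·(-3)^0 = 1 + 3 = 4.
Assume L_r = 2^r + 3·(-3)^r for some r ≥ 0.
Then L_{r+1} = 2L_r − 15·(-3)^r = 2·(2^r + 3·(-3)^r) − 15·(-3)^r = 2^{r+1} + 6·(-3)^r − 15·(-3)^r = 2^{r+1} − 9·(-3)^r = 2^{r+1} + 3·(-3)^{r+1}.
So the formula holds for r+1, and by induction L_k = 2^k + 3·(-3)^k for all k ≥ 0.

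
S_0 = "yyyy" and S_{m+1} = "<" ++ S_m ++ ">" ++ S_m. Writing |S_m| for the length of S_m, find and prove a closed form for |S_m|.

Claim: |S_m| = 6·2^m − 2.

Base case: |S_0| = 4, and 6·2^0 − 2 = 4.
Assume |S_k| = 6·2^k − 2.
Then |S_{k+1}| = 1 + |S_k| + 1 + |S_k| = 2|S_k| + 2 = 2(6·2^k − 2) + 2 = 6·2^{k+1} − 4 + 2 = 6·2^{k+1} − 2.
So the formula holds for k+1, and by induction |S_m| = 6·2^m − 2 for all m ≥ 0.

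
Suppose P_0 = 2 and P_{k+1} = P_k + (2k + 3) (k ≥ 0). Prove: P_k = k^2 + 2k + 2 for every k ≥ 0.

Base case: P_0 = 2, and 0^2 + 2·0 + 2 = 2.
Assume P_j = j^2 + 2j + 2.
Then P_{j+1} = P_j + (2j + 3) = (j^2 + 2j + 2) + (2j + 3) = j^2 + 4j + 5,
and (j+1)^2 + 2·(j+1) + 2 = j^2 + 4j + 5.
Hence P_k = k^2 + 2k + 2 for every k ≥ 0, by induction.

P_k = k^2 + 2k + 2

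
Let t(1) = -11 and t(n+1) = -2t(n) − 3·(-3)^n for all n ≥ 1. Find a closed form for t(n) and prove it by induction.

Claim: t(n) = (-2)^n + 3·(-3)^n.

Base case: t(1) = -11, and (-2)^1 + 3·(-3)^1 = -2 − 9 = -11.
Assume t(m) = (-2)^m + 3·(-3)^m for some m ≥ 1.
Then t(m+1) = -2t(m) − 3·(-3)^m = -2·((-2)^m + 3·(-3)^m) − 3·(-3)^m = (-2)^{m+1} − 6·(-3)^m − 3·(-3)^m = (-2)^{m+1} − 9·(-3)^m = (-2)^{m+1} + 3·(-3)^{m+1}.
Hence t(n) = (-2)^n + 3·(-3)^n for every n ≥ 1, by induction.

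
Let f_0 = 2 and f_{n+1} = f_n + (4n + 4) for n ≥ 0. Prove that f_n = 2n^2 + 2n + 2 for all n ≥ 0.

Base case: f_0 = 2, and 2·0^2 + 2·0 + 2 = 2.
Assume f_r = 2r^2 + 2r + 2.
Then f_{r+1} = f_r + (4r + 4) = (2r^2 + 2r + 2) + (4r + 4) = 2r^2 + 6r + 6,
and 2·(r+1)^2 + 2·(r+1) + 2 = 2r^2 + 6r + 6.
Hence f_n = 2n^2 + 2n + 2 for every n ≥ 0, by induction.

f_n = 2n^2 + 2n + 2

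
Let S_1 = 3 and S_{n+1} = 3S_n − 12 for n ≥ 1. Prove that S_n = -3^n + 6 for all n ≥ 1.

Base case: S_1 = 3, and -3^1 + 6 = -3 + 6 = 3.
Assume S_k = -3^k + 6 for some k ≥ 1.
Then S_{k+1} = 3S_k − 12 = 3·(-3^k + 6) − 12 = -3^{k+1} + 18 − 12 = -3^{k+1} + 6.
So the formula holds for k+1, and by induction S_n = -3^n + 6 for all n ≥ 1.

S_n = -3^n + 6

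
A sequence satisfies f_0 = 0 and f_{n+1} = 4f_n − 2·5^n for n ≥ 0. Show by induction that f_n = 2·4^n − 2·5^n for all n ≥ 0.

Base case: f_0 = 0, and 2·4^0 − 2·5^0 = 2 − 2 = 0.
Assume f_r = 2·4^r − 2·5^r for some r ≥ 0.
Then f_{r+1} = 4f_r − 2·5^r = 4·(2·4^r − 2·5^r) − 2·5^r = 2·4^{r+1} − 8·5^r − 2·5^r = 2·4^{r+1} − 10·5^r = 2·4^{r+1} − 2·5^{r+1}.
This completes the inductive step, so f_n = 2·4^n − 2·5^n for all n ≥ 0.

f_n = 2·4^n − 2·5^n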